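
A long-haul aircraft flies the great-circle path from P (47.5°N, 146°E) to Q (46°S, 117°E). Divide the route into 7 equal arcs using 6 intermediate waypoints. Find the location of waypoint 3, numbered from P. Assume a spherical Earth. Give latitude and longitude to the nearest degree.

Convert each endpoint to a unit vector on the sphere (x = cos φ cos λ, y = cos φ sin λ, z = sin φ).
The central angle between the endpoints is δ = arccos(p₁·p₂) ≈ 1.691 rad (96.9°).
Interpolate at f = 3/7 with slerp weights a = sin((1−f)δ)/sin δ ≈ 0.829, b = sin(fδ)/sin δ ≈ 0.668.
p = a·p₁ + b·p₂ ≈ (-0.675, 0.726, 0.131); φ = arcsin(p_z) ≈ 7.51°, λ = atan2(p_y, p_x) ≈ 132.89°.

≈ (8°N, 133°E)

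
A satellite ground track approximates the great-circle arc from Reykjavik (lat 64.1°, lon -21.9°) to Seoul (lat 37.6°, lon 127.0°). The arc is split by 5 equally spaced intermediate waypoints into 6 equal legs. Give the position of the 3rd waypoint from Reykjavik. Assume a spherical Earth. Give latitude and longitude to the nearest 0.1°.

≈ lat 72.5°, lon 98.7°

Convert each endpoint to a unit vector on the sphere (x = cos φ cos λ, y = cos φ sin λ, z = sin φ).
The central angle between the endpoints is δ = arccos(p₁·p₂) ≈ 1.316 rad (75.4°).
Interpolate at f = 3/6 with slerp weights a = sin((1−f)δ)/sin δ ≈ 0.632, b = sin(fδ)/sin δ ≈ 0.632.
p = a·p₁ + b·p₂ ≈ (-0.045, 0.297, 0.954); φ = arcsin(p_z) ≈ 72.53°, λ = atan2(p_y, p_x) ≈ 98.66°.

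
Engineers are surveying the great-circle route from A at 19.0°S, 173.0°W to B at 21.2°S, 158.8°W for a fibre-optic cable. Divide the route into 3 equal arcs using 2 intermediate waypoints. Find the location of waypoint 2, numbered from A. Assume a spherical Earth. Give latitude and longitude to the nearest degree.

≈ 21°S, 164°W

Write both endpoints as unit vectors p₁, p₂ with components (cos φ cos λ, cos φ sin λ, sin φ).
The central angle between the endpoints is δ = arccos(p₁·p₂) ≈ 0.236 rad (13.5°).
Interpolate at f = 2/3 with slerp weights a = sin((1−f)δ)/sin δ ≈ 0.336, b = sin(fδ)/sin δ ≈ 0.670.
p = a·p₁ + b·p₂ ≈ (-0.898, -0.265, -0.352); φ = arcsin(p_z) ≈ -20.59°, λ = atan2(p_y, p_x) ≈ -163.58°.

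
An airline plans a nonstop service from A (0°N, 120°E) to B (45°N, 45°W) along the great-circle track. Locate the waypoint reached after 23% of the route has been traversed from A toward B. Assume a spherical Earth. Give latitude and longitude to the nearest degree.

From cos δ = sin φ₁ sin φ₂ + cos φ₁ cos φ₂ cos Δλ, the central angle is δ ≈ 2.323 rad (133.1°).
Interpolate at f = 0.23 with slerp weights a = sin((1−f)δ)/sin δ ≈ 1.337, b = sin(fδ)/sin δ ≈ 0.697.
p = a·p₁ + b·p₂ ≈ (-0.320, 0.809, 0.493); φ = arcsin(p_z) ≈ 29.53°, λ = atan2(p_y, p_x) ≈ 111.57°.

≈ (30°N, 112°E)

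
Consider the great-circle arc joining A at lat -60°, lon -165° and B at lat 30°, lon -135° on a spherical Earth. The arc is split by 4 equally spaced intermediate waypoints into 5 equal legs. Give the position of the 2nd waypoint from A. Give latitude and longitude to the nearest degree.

The haversine formula gives a central angle δ ≈ 1.629 rad (93.3°) between the endpoints.
Interpolate at f = 2/5 with slerp weights a = sin((1−f)δ)/sin δ ≈ 0.830, b = sin(fδ)/sin δ ≈ 0.607.
p = a·p₁ + b·p₂ ≈ (-0.773, -0.479, -0.415); φ = arcsin(p_z) ≈ -24.55°, λ = atan2(p_y, p_x) ≈ -148.19°.

≈ lat -25°, lon -148°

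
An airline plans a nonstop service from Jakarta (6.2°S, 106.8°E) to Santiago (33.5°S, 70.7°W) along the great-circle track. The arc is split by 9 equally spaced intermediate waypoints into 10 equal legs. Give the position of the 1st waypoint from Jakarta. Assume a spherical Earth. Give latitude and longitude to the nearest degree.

≈ 20°S, 106°E

Write both endpoints as unit vectors p₁, p₂ with components (cos φ cos λ, cos φ sin λ, sin φ).
The central angle between the endpoints is δ = arccos(p₁·p₂) ≈ 2.447 rad (140.2°).
Interpolate at f = 1/10 with slerp weights a = sin((1−f)δ)/sin δ ≈ 1.261, b = sin(fδ)/sin δ ≈ 0.379.
p = a·p₁ + b·p₂ ≈ (-0.258, 0.902, -0.345); φ = arcsin(p_z) ≈ -20.20°, λ = atan2(p_y, p_x) ≈ 105.96°.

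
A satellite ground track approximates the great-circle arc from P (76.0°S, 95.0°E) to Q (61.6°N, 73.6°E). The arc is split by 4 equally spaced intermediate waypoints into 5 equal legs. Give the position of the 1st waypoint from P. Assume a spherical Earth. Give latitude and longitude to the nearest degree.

Write both endpoints as unit vectors p₁, p₂ with components (cos φ cos λ, cos φ sin λ, sin φ).
The central angle between the endpoints is δ = arccos(p₁·p₂) ≈ 2.413 rad (138.3°).
Interpolate at f = 1/5 with slerp weights a = sin((1−f)δ)/sin δ ≈ 1.406, b = sin(fδ)/sin δ ≈ 0.697.
p = a·p₁ + b·p₂ ≈ (0.064, 0.657, -0.751); φ = arcsin(p_z) ≈ -48.68°, λ = atan2(p_y, p_x) ≈ 84.44°.

≈ (49°S, 84°E)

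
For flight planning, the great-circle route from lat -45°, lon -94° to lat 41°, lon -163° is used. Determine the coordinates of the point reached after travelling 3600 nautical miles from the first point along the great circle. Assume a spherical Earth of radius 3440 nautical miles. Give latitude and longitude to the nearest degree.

≈ lat 4°, lon -133°

Convert each endpoint to a unit vector on the sphere (x = cos φ cos λ, y = cos φ sin λ, z = sin φ).
The central angle between the endpoints is δ = arccos(p₁·p₂) ≈ 1.847 rad (105.8°). The total great-circle distance is δ·R ≈ 1.847 × 3440 ≈ 6354 nmi, so the target fraction is f = 3600/6354 ≈ 0.567.
Interpolate at f ≈ 0.567 with slerp weights a = sin((1−f)δ)/sin δ ≈ 0.746, b = sin(fδ)/sin δ ≈ 0.900.
p = a·p₁ + b·p₂ ≈ (-0.686, -0.725, 0.063); φ = arcsin(p_z) ≈ 3.60°, λ = atan2(p_y, p_x) ≈ -133.44°.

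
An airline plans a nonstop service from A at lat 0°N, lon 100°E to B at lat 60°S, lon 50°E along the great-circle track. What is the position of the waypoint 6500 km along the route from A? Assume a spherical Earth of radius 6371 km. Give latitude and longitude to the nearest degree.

≈ lat 51°S, lon 67°E

Convert each endpoint to a unit vector on the sphere (x = cos φ cos λ, y = cos φ sin λ, z = sin φ).
The central angle between the endpoints is δ = arccos(p₁·p₂) ≈ 1.244 rad (71.3°). The total great-circle distance is δ·R ≈ 1.244 × 6371 ≈ 7923 km, so the target fraction is f = 6500/7923 ≈ 0.820.
Interpolate at f ≈ 0.820 with slerp weights a = sin((1−f)δ)/sin δ ≈ 0.234, b = sin(fδ)/sin δ ≈ 0.900.
p = a·p₁ + b·p₂ ≈ (0.249, 0.575, -0.779); φ = arcsin(p_z) ≈ -51.21°, λ = atan2(p_y, p_x) ≈ 66.62°.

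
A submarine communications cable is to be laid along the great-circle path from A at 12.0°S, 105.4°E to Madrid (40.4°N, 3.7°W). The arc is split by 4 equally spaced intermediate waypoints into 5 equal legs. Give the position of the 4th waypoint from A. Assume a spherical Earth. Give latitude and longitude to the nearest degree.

≈ 38°N, 25°E

The haversine formula gives a central angle δ ≈ 1.959 rad (112.2°) between the endpoints.
Interpolate at f = 4/5 with slerp weights a = sin((1−f)δ)/sin δ ≈ 0.413, b = sin(fδ)/sin δ ≈ 1.080.
p = a·p₁ + b·p₂ ≈ (0.714, 0.336, 0.614); φ = arcsin(p_z) ≈ 37.91°, λ = atan2(p_y, p_x) ≈ 25.20°.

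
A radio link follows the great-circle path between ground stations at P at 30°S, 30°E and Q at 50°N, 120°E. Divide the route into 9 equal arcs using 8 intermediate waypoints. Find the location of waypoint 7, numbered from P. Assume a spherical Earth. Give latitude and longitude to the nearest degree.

Convert each endpoint to a unit vector on the sphere (x = cos φ cos λ, y = cos φ sin λ, z = sin φ).
The central angle between the endpoints is δ = arccos(p₁·p₂) ≈ 1.964 rad (112.5°).
Interpolate at f = 7/9 with slerp weights a = sin((1−f)δ)/sin δ ≈ 0.458, b = sin(fδ)/sin δ ≈ 1.082.
p = a·p₁ + b·p₂ ≈ (-0.004, 0.800, 0.600); φ = arcsin(p_z) ≈ 36.85°, λ = atan2(p_y, p_x) ≈ 90.32°.

≈ 37°N, 90°E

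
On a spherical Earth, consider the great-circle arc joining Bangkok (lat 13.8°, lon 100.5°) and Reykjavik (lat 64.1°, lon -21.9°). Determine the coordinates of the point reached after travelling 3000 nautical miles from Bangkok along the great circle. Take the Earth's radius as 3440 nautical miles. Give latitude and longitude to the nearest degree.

≈ lat 58°, lon 69°

Convert each endpoint to a unit vector on the sphere (x = cos φ cos λ, y = cos φ sin λ, z = sin φ).
The central angle between the endpoints is δ = arccos(p₁·p₂) ≈ 1.584 rad (90.7°). The total great-circle distance is δ·R ≈ 1.584 × 3440 ≈ 5447 nmi, so the target fraction is f = 3000/5447 ≈ 0.551.
Interpolate at f ≈ 0.551 with slerp weights a = sin((1−f)δ)/sin δ ≈ 0.653, b = sin(fδ)/sin δ ≈ 0.766.
p = a·p₁ + b·p₂ ≈ (0.195, 0.499, 0.845); φ = arcsin(p_z) ≈ 57.63°, λ = atan2(p_y, p_x) ≈ 68.67°.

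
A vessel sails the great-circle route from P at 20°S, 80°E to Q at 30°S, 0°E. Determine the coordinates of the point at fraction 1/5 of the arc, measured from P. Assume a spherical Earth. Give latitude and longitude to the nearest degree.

From cos δ = sin φ₁ sin φ₂ + cos φ₁ cos φ₂ cos Δλ, the central angle is δ ≈ 1.253 rad (71.8°).
Interpolate at f = 1/5 with slerp weights a = sin((1−f)δ)/sin δ ≈ 0.887, b = sin(fδ)/sin δ ≈ 0.261.
p = a·p₁ + b·p₂ ≈ (0.371, 0.821, -0.434); φ = arcsin(p_z) ≈ -25.72°, λ = atan2(p_y, p_x) ≈ 65.69°.

≈ 26°S, 66°E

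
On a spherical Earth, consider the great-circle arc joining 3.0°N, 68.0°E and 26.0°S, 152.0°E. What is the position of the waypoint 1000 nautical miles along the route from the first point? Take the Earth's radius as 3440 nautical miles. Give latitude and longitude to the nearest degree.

≈ 4°S, 83°E

From cos δ = sin φ₁ sin φ₂ + cos φ₁ cos φ₂ cos Δλ, the central angle is δ ≈ 1.500 rad (85.9°). The total great-circle distance is δ·R ≈ 1.500 × 3440 ≈ 5160 nmi, so the target fraction is f = 1000/5160 ≈ 0.194.
Interpolate at f ≈ 0.194 with slerp weights a = sin((1−f)δ)/sin δ ≈ 0.938, b = sin(fδ)/sin δ ≈ 0.287.
p = a·p₁ + b·p₂ ≈ (0.123, 0.989, -0.077); φ = arcsin(p_z) ≈ -4.41°, λ = atan2(p_y, p_x) ≈ 82.93°.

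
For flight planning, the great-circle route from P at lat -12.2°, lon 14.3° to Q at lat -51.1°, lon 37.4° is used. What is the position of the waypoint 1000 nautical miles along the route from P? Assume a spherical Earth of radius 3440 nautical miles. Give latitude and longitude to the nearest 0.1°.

≈ lat -27.6°, lon 21.0°

Convert each endpoint to a unit vector on the sphere (x = cos φ cos λ, y = cos φ sin λ, z = sin φ).
The central angle between the endpoints is δ = arccos(p₁·p₂) ≈ 0.754 rad (43.2°). The total great-circle distance is δ·R ≈ 0.754 × 3440 ≈ 2593 nmi, so the target fraction is f = 1000/2593 ≈ 0.386.
Interpolate at f ≈ 0.386 with slerp weights a = sin((1−f)δ)/sin δ ≈ 0.653, b = sin(fδ)/sin δ ≈ 0.419.
p = a·p₁ + b·p₂ ≈ (0.827, 0.317, -0.464); φ = arcsin(p_z) ≈ -27.63°, λ = atan2(p_y, p_x) ≈ 20.99°.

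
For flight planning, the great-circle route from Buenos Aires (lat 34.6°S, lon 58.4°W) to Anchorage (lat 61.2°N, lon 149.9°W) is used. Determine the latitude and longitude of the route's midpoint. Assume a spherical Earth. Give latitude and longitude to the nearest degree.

≈ lat 18°N, lon 89°W

The haversine formula gives a central angle δ ≈ 2.104 rad (120.5°) between the endpoints.
Interpolate at f = 1/2 with slerp weights a = sin((1−f)δ)/sin δ ≈ 1.008, b = sin(fδ)/sin δ ≈ 1.008.
p = a·p₁ + b·p₂ ≈ (0.015, -0.950, 0.311); φ = arcsin(p_z) ≈ 18.12°, λ = atan2(p_y, p_x) ≈ -89.12°.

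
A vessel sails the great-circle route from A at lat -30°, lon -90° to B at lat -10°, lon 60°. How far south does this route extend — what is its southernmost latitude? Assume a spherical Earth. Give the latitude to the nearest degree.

≈ -56°

The great circle lies in the plane with unit normal n̂ = (p₁ × p₂)/|p₁ × p₂|.
Here n̂_z ≈ +0.562; the vertex latitude is φ_max = arccos|n̂_z| ≈ 55.8°.
Check via Clairaut: cos φ_max = |cos φ₁| · sin C = cos(30.0°)·sin(139.5°) ≈ 0.562, again giving ≈ 55.8°.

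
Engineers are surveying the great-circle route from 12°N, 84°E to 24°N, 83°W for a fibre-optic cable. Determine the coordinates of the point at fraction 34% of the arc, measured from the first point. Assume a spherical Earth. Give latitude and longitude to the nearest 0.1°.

From cos δ = sin φ₁ sin φ₂ + cos φ₁ cos φ₂ cos Δλ, the central angle is δ ≈ 2.475 rad (141.8°).
Interpolate at f = 0.34 with slerp weights a = sin((1−f)δ)/sin δ ≈ 1.615, b = sin(fδ)/sin δ ≈ 1.206.
p = a·p₁ + b·p₂ ≈ (0.299, 0.477, 0.826); φ = arcsin(p_z) ≈ 55.73°, λ = atan2(p_y, p_x) ≈ 57.87°.

≈ 55.7°N, 57.9°E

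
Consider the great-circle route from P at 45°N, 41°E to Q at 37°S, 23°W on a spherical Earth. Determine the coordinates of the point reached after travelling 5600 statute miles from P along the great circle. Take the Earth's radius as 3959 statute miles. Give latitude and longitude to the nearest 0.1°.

From cos δ = sin φ₁ sin φ₂ + cos φ₁ cos φ₂ cos Δλ, the central angle is δ ≈ 1.750 rad (100.3°). The total great-circle distance is δ·R ≈ 1.750 × 3959 ≈ 6927 mi, so the target fraction is f = 5600/6927 ≈ 0.808.
Interpolate at f ≈ 0.808 with slerp weights a = sin((1−f)δ)/sin δ ≈ 0.334, b = sin(fδ)/sin δ ≈ 1.004.
p = a·p₁ + b·p₂ ≈ (0.916, -0.158, -0.368); φ = arcsin(p_z) ≈ -21.57°, λ = atan2(p_y, p_x) ≈ -9.79°.

≈ 21.6°S, 9.8°W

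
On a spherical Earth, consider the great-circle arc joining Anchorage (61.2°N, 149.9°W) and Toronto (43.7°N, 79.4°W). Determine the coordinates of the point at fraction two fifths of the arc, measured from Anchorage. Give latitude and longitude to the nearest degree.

The haversine formula gives a central angle δ ≈ 0.765 rad (43.8°) between the endpoints.
Interpolate at f = 2/5 with slerp weights a = sin((1−f)δ)/sin δ ≈ 0.640, b = sin(fδ)/sin δ ≈ 0.435.
p = a·p₁ + b·p₂ ≈ (-0.209, -0.464, 0.861); φ = arcsin(p_z) ≈ 59.44°, λ = atan2(p_y, p_x) ≈ -114.24°.

≈ 59°N, 114°W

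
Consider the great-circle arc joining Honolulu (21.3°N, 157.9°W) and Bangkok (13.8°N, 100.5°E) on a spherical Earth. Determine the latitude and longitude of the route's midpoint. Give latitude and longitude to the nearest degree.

≈ 27°N, 150°E

Write both endpoints as unit vectors p₁, p₂ with components (cos φ cos λ, cos φ sin λ, sin φ).
The central angle between the endpoints is δ = arccos(p₁·p₂) ≈ 1.666 rad (95.5°).
Interpolate at f = 1/2 with slerp weights a = sin((1−f)δ)/sin δ ≈ 0.743, b = sin(fδ)/sin δ ≈ 0.743.
p = a·p₁ + b·p₂ ≈ (-0.773, 0.449, 0.447); φ = arcsin(p_z) ≈ 26.58°, λ = atan2(p_y, p_x) ≈ 149.84°.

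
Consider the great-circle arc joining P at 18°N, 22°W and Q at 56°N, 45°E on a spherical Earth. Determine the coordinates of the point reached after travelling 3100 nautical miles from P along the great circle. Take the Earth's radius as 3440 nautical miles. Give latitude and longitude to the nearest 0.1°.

≈ 53.0°N, 27.2°E

Convert each endpoint to a unit vector on the sphere (x = cos φ cos λ, y = cos φ sin λ, z = sin φ).
The central angle between the endpoints is δ = arccos(p₁·p₂) ≈ 1.088 rad (62.4°). The total great-circle distance is δ·R ≈ 1.088 × 3440 ≈ 3744 nmi, so the target fraction is f = 3100/3744 ≈ 0.828.
Interpolate at f ≈ 0.828 with slerp weights a = sin((1−f)δ)/sin δ ≈ 0.210, b = sin(fδ)/sin δ ≈ 0.885.
p = a·p₁ + b·p₂ ≈ (0.535, 0.275, 0.799); φ = arcsin(p_z) ≈ 53.00°, λ = atan2(p_y, p_x) ≈ 27.21°.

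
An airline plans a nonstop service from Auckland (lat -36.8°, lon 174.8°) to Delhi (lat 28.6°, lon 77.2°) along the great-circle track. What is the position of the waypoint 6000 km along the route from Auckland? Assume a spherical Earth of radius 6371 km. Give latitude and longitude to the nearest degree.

≈ lat -8°, lon 125°

Convert each endpoint to a unit vector on the sphere (x = cos φ cos λ, y = cos φ sin λ, z = sin φ).
The central angle between the endpoints is δ = arccos(p₁·p₂) ≈ 1.960 rad (112.3°). The total great-circle distance is δ·R ≈ 1.960 × 6371 ≈ 12489 km, so the target fraction is f = 6000/12489 ≈ 0.480.
Interpolate at f ≈ 0.480 with slerp weights a = sin((1−f)δ)/sin δ ≈ 0.920, b = sin(fδ)/sin δ ≈ 0.874.
p = a·p₁ + b·p₂ ≈ (-0.564, 0.815, -0.133); φ = arcsin(p_z) ≈ -7.63°, λ = atan2(p_y, p_x) ≈ 124.67°.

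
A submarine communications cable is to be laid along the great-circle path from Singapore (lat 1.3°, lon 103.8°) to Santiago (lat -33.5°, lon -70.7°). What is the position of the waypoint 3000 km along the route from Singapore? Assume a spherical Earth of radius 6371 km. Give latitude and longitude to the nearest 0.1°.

Write both endpoints as unit vectors p₁, p₂ with components (cos φ cos λ, cos φ sin λ, sin φ).
The central angle between the endpoints is δ = arccos(p₁·p₂) ≈ 2.572 rad (147.4°). The total great-circle distance is δ·R ≈ 2.572 × 6371 ≈ 16389 km, so the target fraction is f = 3000/16389 ≈ 0.183.
Interpolate at f ≈ 0.183 with slerp weights a = sin((1−f)δ)/sin δ ≈ 1.600, b = sin(fδ)/sin δ ≈ 0.842.
p = a·p₁ + b·p₂ ≈ (-0.150, 0.891, -0.428); φ = arcsin(p_z) ≈ -25.36°, λ = atan2(p_y, p_x) ≈ 99.53°.

≈ lat -25.4°, lon 99.5°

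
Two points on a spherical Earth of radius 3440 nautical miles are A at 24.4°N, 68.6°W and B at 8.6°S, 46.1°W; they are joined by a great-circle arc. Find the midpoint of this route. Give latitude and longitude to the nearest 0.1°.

The haversine formula gives a central angle δ ≈ 0.692 rad (39.6°) between the endpoints.
Interpolate at f = 1/2 with slerp weights a = sin((1−f)δ)/sin δ ≈ 0.531, b = sin(fδ)/sin δ ≈ 0.531.
p = a·p₁ + b·p₂ ≈ (0.541, -0.829, 0.140); φ = arcsin(p_z) ≈ 8.05°, λ = atan2(p_y, p_x) ≈ -56.88°.

≈ 8.1°N, 56.9°W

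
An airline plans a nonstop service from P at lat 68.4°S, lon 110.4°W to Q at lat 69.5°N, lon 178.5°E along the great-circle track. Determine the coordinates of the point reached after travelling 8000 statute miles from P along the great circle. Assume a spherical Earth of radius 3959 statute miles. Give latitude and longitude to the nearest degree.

≈ lat 42°N, lon 156°W

The haversine formula gives a central angle δ ≈ 2.548 rad (146.0°) between the endpoints. The total great-circle distance is δ·R ≈ 2.548 × 3959 ≈ 10089 mi, so the target fraction is f = 8000/10089 ≈ 0.793.
Interpolate at f ≈ 0.793 with slerp weights a = sin((1−f)δ)/sin δ ≈ 0.901, b = sin(fδ)/sin δ ≈ 1.611.
p = a·p₁ + b·p₂ ≈ (-0.679, -0.296, 0.671); φ = arcsin(p_z) ≈ 42.17°, λ = atan2(p_y, p_x) ≈ -156.46°.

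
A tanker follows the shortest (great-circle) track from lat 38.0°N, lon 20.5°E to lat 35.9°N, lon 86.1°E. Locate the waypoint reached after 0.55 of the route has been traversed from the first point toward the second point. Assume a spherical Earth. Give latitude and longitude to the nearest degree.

≈ lat 42°N, lon 57°E

The haversine formula gives a central angle δ ≈ 0.896 rad (51.3°) between the endpoints.
Interpolate at f = 0.55 with slerp weights a = sin((1−f)δ)/sin δ ≈ 0.502, b = sin(fδ)/sin δ ≈ 0.606.
p = a·p₁ + b·p₂ ≈ (0.404, 0.628, 0.665); φ = arcsin(p_z) ≈ 41.66°, λ = atan2(p_y, p_x) ≈ 57.24°.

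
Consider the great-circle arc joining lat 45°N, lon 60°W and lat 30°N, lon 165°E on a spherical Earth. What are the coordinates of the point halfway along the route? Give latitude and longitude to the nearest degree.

Convert each endpoint to a unit vector on the sphere (x = cos φ cos λ, y = cos φ sin λ, z = sin φ).
The central angle between the endpoints is δ = arccos(p₁·p₂) ≈ 1.650 rad (94.6°).
Interpolate at f = 1/2 with slerp weights a = sin((1−f)δ)/sin δ ≈ 0.737, b = sin(fδ)/sin δ ≈ 0.737.
p = a·p₁ + b·p₂ ≈ (-0.356, -0.286, 0.890); φ = arcsin(p_z) ≈ 62.83°, λ = atan2(p_y, p_x) ≈ -141.21°.

≈ lat 63°N, lon 141°W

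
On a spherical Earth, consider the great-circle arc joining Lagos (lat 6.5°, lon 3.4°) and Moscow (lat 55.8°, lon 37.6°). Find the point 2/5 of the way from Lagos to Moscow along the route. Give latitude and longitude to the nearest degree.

From cos δ = sin φ₁ sin φ₂ + cos φ₁ cos φ₂ cos Δλ, the central angle is δ ≈ 0.982 rad (56.3°).
Interpolate at f = 2/5 with slerp weights a = sin((1−f)δ)/sin δ ≈ 0.668, b = sin(fδ)/sin δ ≈ 0.460.
p = a·p₁ + b·p₂ ≈ (0.868, 0.197, 0.456); φ = arcsin(p_z) ≈ 27.15°, λ = atan2(p_y, p_x) ≈ 12.81°.

≈ lat 27°, lon 13°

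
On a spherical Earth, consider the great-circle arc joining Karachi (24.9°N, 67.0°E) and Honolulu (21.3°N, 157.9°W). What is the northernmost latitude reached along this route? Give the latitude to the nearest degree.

The great circle lies in the plane with unit normal n̂ = (p₁ × p₂)/|p₁ × p₂|.
Here n̂_z ≈ +0.666; the vertex latitude is φ_max = arccos|n̂_z| ≈ 48.2°.

≈ 48°N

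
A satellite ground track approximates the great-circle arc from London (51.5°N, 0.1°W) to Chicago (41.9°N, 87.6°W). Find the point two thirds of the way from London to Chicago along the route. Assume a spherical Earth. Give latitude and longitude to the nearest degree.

≈ 53°N, 64°W

Write both endpoints as unit vectors p₁, p₂ with components (cos φ cos λ, cos φ sin λ, sin φ).
The central angle between the endpoints is δ = arccos(p₁·p₂) ≈ 0.997 rad (57.1°).
Interpolate at f = 2/3 with slerp weights a = sin((1−f)δ)/sin δ ≈ 0.388, b = sin(fδ)/sin δ ≈ 0.734.
p = a·p₁ + b·p₂ ≈ (0.265, -0.547, 0.794); φ = arcsin(p_z) ≈ 52.61°, λ = atan2(p_y, p_x) ≈ -64.16°.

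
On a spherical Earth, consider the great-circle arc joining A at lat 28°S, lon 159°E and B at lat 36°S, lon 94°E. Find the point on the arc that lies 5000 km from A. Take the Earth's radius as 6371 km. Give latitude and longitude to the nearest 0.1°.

≈ lat 37.3°S, lon 106.0°E

Write both endpoints as unit vectors p₁, p₂ with components (cos φ cos λ, cos φ sin λ, sin φ).
The central angle between the endpoints is δ = arccos(p₁·p₂) ≈ 0.955 rad (54.7°). The total great-circle distance is δ·R ≈ 0.955 × 6371 ≈ 6083 km, so the target fraction is f = 5000/6083 ≈ 0.822.
Interpolate at f ≈ 0.822 with slerp weights a = sin((1−f)δ)/sin δ ≈ 0.207, b = sin(fδ)/sin δ ≈ 0.866.
p = a·p₁ + b·p₂ ≈ (-0.220, 0.764, -0.606); φ = arcsin(p_z) ≈ -37.32°, λ = atan2(p_y, p_x) ≈ 106.03°.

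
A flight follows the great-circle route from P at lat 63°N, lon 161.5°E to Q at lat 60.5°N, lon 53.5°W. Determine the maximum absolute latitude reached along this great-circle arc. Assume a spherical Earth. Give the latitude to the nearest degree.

The great circle lies in the plane with unit normal n̂ = (p₁ × p₂)/|p₁ × p₂|.
Here n̂_z ≈ +0.159; the vertex latitude is φ_max = arccos|n̂_z| ≈ 80.8°.
Check via Clairaut: cos φ_max = |cos φ₁| · sin C = cos(63.0°)·sin(20.5°) ≈ 0.159, again giving ≈ 80.8°.

≈ 81°N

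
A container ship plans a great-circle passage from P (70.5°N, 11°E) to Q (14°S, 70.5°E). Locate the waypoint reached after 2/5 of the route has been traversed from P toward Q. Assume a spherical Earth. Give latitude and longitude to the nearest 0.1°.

≈ (39.6°N, 52.4°E)

Write both endpoints as unit vectors p₁, p₂ with components (cos φ cos λ, cos φ sin λ, sin φ).
The central angle between the endpoints is δ = arccos(p₁·p₂) ≈ 1.634 rad (93.6°).
Interpolate at f = 2/5 with slerp weights a = sin((1−f)δ)/sin δ ≈ 0.833, b = sin(fδ)/sin δ ≈ 0.609.
p = a·p₁ + b·p₂ ≈ (0.470, 0.610, 0.637); φ = arcsin(p_z) ≈ 39.60°, λ = atan2(p_y, p_x) ≈ 52.39°.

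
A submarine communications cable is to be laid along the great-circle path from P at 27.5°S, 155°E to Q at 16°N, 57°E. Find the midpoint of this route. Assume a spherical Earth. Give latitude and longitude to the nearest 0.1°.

From cos δ = sin φ₁ sin φ₂ + cos φ₁ cos φ₂ cos Δλ, the central angle is δ ≈ 1.819 rad (104.2°).
Interpolate at f = 1/2 with slerp weights a = sin((1−f)δ)/sin δ ≈ 0.814, b = sin(fδ)/sin δ ≈ 0.814.
p = a·p₁ + b·p₂ ≈ (-0.228, 0.962, -0.152); φ = arcsin(p_z) ≈ -8.72°, λ = atan2(p_y, p_x) ≈ 103.35°.

≈ 8.7°S, 103.4°E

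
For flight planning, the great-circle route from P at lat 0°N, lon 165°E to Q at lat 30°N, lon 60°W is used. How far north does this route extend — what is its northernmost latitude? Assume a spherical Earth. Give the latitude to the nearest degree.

≈ 39°N

The great circle lies in the plane with unit normal n̂ = (p₁ × p₂)/|p₁ × p₂|.
Here n̂_z ≈ +0.775; the vertex latitude is φ_max = arccos|n̂_z| ≈ 39.2°.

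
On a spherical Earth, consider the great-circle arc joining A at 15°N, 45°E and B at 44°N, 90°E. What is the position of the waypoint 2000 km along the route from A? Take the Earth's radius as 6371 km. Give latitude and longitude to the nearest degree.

≈ 28°N, 59°E

Convert each endpoint to a unit vector on the sphere (x = cos φ cos λ, y = cos φ sin λ, z = sin φ).
The central angle between the endpoints is δ = arccos(p₁·p₂) ≈ 0.835 rad (47.8°). The total great-circle distance is δ·R ≈ 0.835 × 6371 ≈ 5320 km, so the target fraction is f = 2000/5320 ≈ 0.376.
Interpolate at f ≈ 0.376 with slerp weights a = sin((1−f)δ)/sin δ ≈ 0.672, b = sin(fδ)/sin δ ≈ 0.417.
p = a·p₁ + b·p₂ ≈ (0.459, 0.758, 0.463); φ = arcsin(p_z) ≈ 27.59°, λ = atan2(p_y, p_x) ≈ 58.83°.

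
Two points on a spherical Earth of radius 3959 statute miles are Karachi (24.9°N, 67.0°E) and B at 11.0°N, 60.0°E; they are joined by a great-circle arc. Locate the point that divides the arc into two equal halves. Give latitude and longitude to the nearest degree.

Convert each endpoint to a unit vector on the sphere (x = cos φ cos λ, y = cos φ sin λ, z = sin φ).
The central angle between the endpoints is δ = arccos(p₁·p₂) ≈ 0.269 rad (15.4°).
Interpolate at f = 1/2 with slerp weights a = sin((1−f)δ)/sin δ ≈ 0.505, b = sin(fδ)/sin δ ≈ 0.505.
p = a·p₁ + b·p₂ ≈ (0.426, 0.850, 0.309); φ = arcsin(p_z) ≈ 17.98°, λ = atan2(p_y, p_x) ≈ 63.36°.

≈ 18°N, 63°E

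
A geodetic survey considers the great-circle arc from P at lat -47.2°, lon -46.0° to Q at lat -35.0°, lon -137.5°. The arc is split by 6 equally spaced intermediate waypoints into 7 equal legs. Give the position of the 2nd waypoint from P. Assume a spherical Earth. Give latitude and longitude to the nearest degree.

Write both endpoints as unit vectors p₁, p₂ with components (cos φ cos λ, cos φ sin λ, sin φ).
The central angle between the endpoints is δ = arccos(p₁·p₂) ≈ 1.152 rad (66.0°).
Interpolate at f = 2/7 with slerp weights a = sin((1−f)δ)/sin δ ≈ 0.803, b = sin(fδ)/sin δ ≈ 0.354.
p = a·p₁ + b·p₂ ≈ (0.165, -0.588, -0.792); φ = arcsin(p_z) ≈ -52.35°, λ = atan2(p_y, p_x) ≈ -74.32°.

≈ lat -52°, lon -74°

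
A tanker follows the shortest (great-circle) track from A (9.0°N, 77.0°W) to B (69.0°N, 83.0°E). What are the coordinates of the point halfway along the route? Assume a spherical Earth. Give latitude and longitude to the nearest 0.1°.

From cos δ = sin φ₁ sin φ₂ + cos φ₁ cos φ₂ cos Δλ, the central angle is δ ≈ 1.758 rad (100.8°).
Interpolate at f = 1/2 with slerp weights a = sin((1−f)δ)/sin δ ≈ 0.784, b = sin(fδ)/sin δ ≈ 0.784.
p = a·p₁ + b·p₂ ≈ (0.208, -0.476, 0.855); φ = arcsin(p_z) ≈ 58.71°, λ = atan2(p_y, p_x) ≈ -66.34°.

≈ (58.7°N, 66.3°W)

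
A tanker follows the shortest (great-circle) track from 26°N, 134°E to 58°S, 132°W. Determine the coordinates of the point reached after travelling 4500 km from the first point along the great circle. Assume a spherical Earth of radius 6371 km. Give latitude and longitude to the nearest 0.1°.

Convert each endpoint to a unit vector on the sphere (x = cos φ cos λ, y = cos φ sin λ, z = sin φ).
The central angle between the endpoints is δ = arccos(p₁·p₂) ≈ 1.988 rad (113.9°). The total great-circle distance is δ·R ≈ 1.988 × 6371 ≈ 12664 km, so the target fraction is f = 4500/12664 ≈ 0.355.
Interpolate at f ≈ 0.355 with slerp weights a = sin((1−f)δ)/sin δ ≈ 1.048, b = sin(fδ)/sin δ ≈ 0.710.
p = a·p₁ + b·p₂ ≈ (-0.906, 0.398, -0.142); φ = arcsin(p_z) ≈ -8.19°, λ = atan2(p_y, p_x) ≈ 156.28°.

≈ 8.2°S, 156.3°E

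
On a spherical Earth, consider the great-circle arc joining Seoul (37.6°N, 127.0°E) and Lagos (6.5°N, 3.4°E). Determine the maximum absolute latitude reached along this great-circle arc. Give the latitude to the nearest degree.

≈ 45°N

The great circle lies in the plane with unit normal n̂ = (p₁ × p₂)/|p₁ × p₂|.
Here n̂_z ≈ -0.705; the vertex latitude is φ_max = arccos|n̂_z| ≈ 45.2°.
Check via Clairaut: cos φ_max = |cos φ₁| · sin C = cos(37.6°)·sin(62.8°) ≈ 0.705, again giving ≈ 45.2°.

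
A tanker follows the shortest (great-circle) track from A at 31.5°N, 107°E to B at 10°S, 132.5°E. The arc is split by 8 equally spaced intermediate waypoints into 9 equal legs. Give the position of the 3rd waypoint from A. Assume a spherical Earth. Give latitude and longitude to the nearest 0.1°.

≈ 18.0°N, 116.5°E

Convert each endpoint to a unit vector on the sphere (x = cos φ cos λ, y = cos φ sin λ, z = sin φ).
The central angle between the endpoints is δ = arccos(p₁·p₂) ≈ 0.840 rad (48.2°).
Interpolate at f = 3/9 with slerp weights a = sin((1−f)δ)/sin δ ≈ 0.713, b = sin(fδ)/sin δ ≈ 0.371.
p = a·p₁ + b·p₂ ≈ (-0.425, 0.851, 0.308); φ = arcsin(p_z) ≈ 17.96°, λ = atan2(p_y, p_x) ≈ 116.52°.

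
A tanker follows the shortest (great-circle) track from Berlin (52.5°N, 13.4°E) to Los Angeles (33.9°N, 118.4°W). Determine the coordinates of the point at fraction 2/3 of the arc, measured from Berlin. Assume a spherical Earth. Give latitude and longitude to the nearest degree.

≈ 57°N, 95°W

Convert each endpoint to a unit vector on the sphere (x = cos φ cos λ, y = cos φ sin λ, z = sin φ).
The central angle between the endpoints is δ = arccos(p₁·p₂) ≈ 1.465 rad (83.9°).
Interpolate at f = 2/3 with slerp weights a = sin((1−f)δ)/sin δ ≈ 0.472, b = sin(fδ)/sin δ ≈ 0.833.
p = a·p₁ + b·p₂ ≈ (-0.050, -0.542, 0.839); φ = arcsin(p_z) ≈ 57.04°, λ = atan2(p_y, p_x) ≈ -95.23°.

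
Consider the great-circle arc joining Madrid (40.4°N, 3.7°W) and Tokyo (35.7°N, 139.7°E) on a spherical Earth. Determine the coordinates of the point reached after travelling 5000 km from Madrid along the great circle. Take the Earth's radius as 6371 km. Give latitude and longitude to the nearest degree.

≈ (68°N, 64°E)

Convert each endpoint to a unit vector on the sphere (x = cos φ cos λ, y = cos φ sin λ, z = sin φ).
The central angle between the endpoints is δ = arccos(p₁·p₂) ≈ 1.689 rad (96.8°). The total great-circle distance is δ·R ≈ 1.689 × 6371 ≈ 10763 km, so the target fraction is f = 5000/10763 ≈ 0.465.
Interpolate at f ≈ 0.465 with slerp weights a = sin((1−f)δ)/sin δ ≈ 0.792, b = sin(fδ)/sin δ ≈ 0.712.
p = a·p₁ + b·p₂ ≈ (0.161, 0.335, 0.928); φ = arcsin(p_z) ≈ 68.19°, λ = atan2(p_y, p_x) ≈ 64.34°.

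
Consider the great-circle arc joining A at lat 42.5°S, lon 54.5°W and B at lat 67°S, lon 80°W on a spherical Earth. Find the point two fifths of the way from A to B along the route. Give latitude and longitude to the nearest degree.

Convert each endpoint to a unit vector on the sphere (x = cos φ cos λ, y = cos φ sin λ, z = sin φ).
The central angle between the endpoints is δ = arccos(p₁·p₂) ≈ 0.491 rad (28.1°).
Interpolate at f = 2/5 with slerp weights a = sin((1−f)δ)/sin δ ≈ 0.616, b = sin(fδ)/sin δ ≈ 0.414.
p = a·p₁ + b·p₂ ≈ (0.292, -0.529, -0.797); φ = arcsin(p_z) ≈ -52.84°, λ = atan2(p_y, p_x) ≈ -61.12°.

≈ lat 53°S, lon 61°W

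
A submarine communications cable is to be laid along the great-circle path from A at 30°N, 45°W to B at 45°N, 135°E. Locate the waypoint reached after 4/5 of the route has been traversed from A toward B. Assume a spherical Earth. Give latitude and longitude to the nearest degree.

Write both endpoints as unit vectors p₁, p₂ with components (cos φ cos λ, cos φ sin λ, sin φ).
The central angle between the endpoints is δ = arccos(p₁·p₂) ≈ 1.833 rad (105.0°).
Interpolate at f = 4/5 with slerp weights a = sin((1−f)δ)/sin δ ≈ 0.371, b = sin(fδ)/sin δ ≈ 1.030.
p = a·p₁ + b·p₂ ≈ (-0.288, 0.288, 0.914); φ = arcsin(p_z) ≈ 66.00°, λ = atan2(p_y, p_x) ≈ 135.00°.

≈ 66°N, 135°E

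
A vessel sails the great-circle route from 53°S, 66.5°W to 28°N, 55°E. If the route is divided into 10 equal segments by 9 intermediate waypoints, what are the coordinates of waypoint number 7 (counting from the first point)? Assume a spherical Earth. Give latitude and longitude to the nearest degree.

The haversine formula gives a central angle δ ≈ 2.282 rad (130.7°) between the endpoints.
Interpolate at f = 7/10 with slerp weights a = sin((1−f)δ)/sin δ ≈ 0.834, b = sin(fδ)/sin δ ≈ 1.319.
p = a·p₁ + b·p₂ ≈ (0.868, 0.494, -0.047); φ = arcsin(p_z) ≈ -2.70°, λ = atan2(p_y, p_x) ≈ 29.62°.

≈ 3°S, 30°E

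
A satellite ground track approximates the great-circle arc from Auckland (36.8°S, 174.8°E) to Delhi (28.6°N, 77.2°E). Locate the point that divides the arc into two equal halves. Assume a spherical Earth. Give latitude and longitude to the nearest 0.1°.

≈ (6.2°S, 123.0°E)

Convert each endpoint to a unit vector on the sphere (x = cos φ cos λ, y = cos φ sin λ, z = sin φ).
The central angle between the endpoints is δ = arccos(p₁·p₂) ≈ 1.960 rad (112.3°).
Interpolate at f = 1/2 with slerp weights a = sin((1−f)δ)/sin δ ≈ 0.898, b = sin(fδ)/sin δ ≈ 0.898.
p = a·p₁ + b·p₂ ≈ (-0.541, 0.834, -0.108); φ = arcsin(p_z) ≈ -6.20°, λ = atan2(p_y, p_x) ≈ 122.99°.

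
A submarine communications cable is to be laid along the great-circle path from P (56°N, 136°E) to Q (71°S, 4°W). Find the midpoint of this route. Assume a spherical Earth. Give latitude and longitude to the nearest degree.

≈ (17°S, 102°E)

Write both endpoints as unit vectors p₁, p₂ with components (cos φ cos λ, cos φ sin λ, sin φ).
The central angle between the endpoints is δ = arccos(p₁·p₂) ≈ 2.747 rad (157.4°).
Interpolate at f = 1/2 with slerp weights a = sin((1−f)δ)/sin δ ≈ 2.554, b = sin(fδ)/sin δ ≈ 2.554.
p = a·p₁ + b·p₂ ≈ (-0.198, 0.934, -0.297); φ = arcsin(p_z) ≈ -17.31°, λ = atan2(p_y, p_x) ≈ 101.96°.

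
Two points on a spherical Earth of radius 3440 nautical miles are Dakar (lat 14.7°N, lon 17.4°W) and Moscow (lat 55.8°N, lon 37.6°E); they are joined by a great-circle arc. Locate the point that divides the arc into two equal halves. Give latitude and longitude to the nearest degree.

From cos δ = sin φ₁ sin φ₂ + cos φ₁ cos φ₂ cos Δλ, the central angle is δ ≈ 1.022 rad (58.6°).
Interpolate at f = 1/2 with slerp weights a = sin((1−f)δ)/sin δ ≈ 0.573, b = sin(fδ)/sin δ ≈ 0.573.
p = a·p₁ + b·p₂ ≈ (0.784, 0.031, 0.620); φ = arcsin(p_z) ≈ 38.28°, λ = atan2(p_y, p_x) ≈ 2.25°.

≈ lat 38°N, lon 2°E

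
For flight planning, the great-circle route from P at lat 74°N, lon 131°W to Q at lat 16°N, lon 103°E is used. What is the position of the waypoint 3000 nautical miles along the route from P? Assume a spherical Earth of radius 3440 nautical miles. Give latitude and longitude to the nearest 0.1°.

Convert each endpoint to a unit vector on the sphere (x = cos φ cos λ, y = cos φ sin λ, z = sin φ).
The central angle between the endpoints is δ = arccos(p₁·p₂) ≈ 1.461 rad (83.7°). The total great-circle distance is δ·R ≈ 1.461 × 3440 ≈ 5027 nmi, so the target fraction is f = 3000/5027 ≈ 0.597.
Interpolate at f ≈ 0.597 with slerp weights a = sin((1−f)δ)/sin δ ≈ 0.559, b = sin(fδ)/sin δ ≈ 0.770.
p = a·p₁ + b·p₂ ≈ (-0.268, 0.605, 0.750); φ = arcsin(p_z) ≈ 48.57°, λ = atan2(p_y, p_x) ≈ 113.86°.

≈ lat 48.6°N, lon 113.9°E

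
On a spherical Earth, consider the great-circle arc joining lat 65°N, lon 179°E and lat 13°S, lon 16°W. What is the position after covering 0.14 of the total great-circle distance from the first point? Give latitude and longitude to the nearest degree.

The haversine formula gives a central angle δ ≈ 2.216 rad (127.0°) between the endpoints.
Interpolate at f = 0.14 with slerp weights a = sin((1−f)δ)/sin δ ≈ 1.182, b = sin(fδ)/sin δ ≈ 0.382.
p = a·p₁ + b·p₂ ≈ (-0.142, -0.094, 0.985); φ = arcsin(p_z) ≈ 80.22°, λ = atan2(p_y, p_x) ≈ -146.42°.

≈ lat 80°N, lon 146°W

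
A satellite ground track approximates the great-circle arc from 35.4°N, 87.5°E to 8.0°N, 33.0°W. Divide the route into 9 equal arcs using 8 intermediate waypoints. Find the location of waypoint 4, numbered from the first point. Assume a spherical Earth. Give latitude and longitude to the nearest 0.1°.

≈ 40.2°N, 25.1°E

Write both endpoints as unit vectors p₁, p₂ with components (cos φ cos λ, cos φ sin λ, sin φ).
The central angle between the endpoints is δ = arccos(p₁·p₂) ≈ 1.906 rad (109.2°).
Interpolate at f = 4/9 with slerp weights a = sin((1−f)δ)/sin δ ≈ 0.923, b = sin(fδ)/sin δ ≈ 0.794.
p = a·p₁ + b·p₂ ≈ (0.692, 0.324, 0.645); φ = arcsin(p_z) ≈ 40.19°, λ = atan2(p_y, p_x) ≈ 25.08°.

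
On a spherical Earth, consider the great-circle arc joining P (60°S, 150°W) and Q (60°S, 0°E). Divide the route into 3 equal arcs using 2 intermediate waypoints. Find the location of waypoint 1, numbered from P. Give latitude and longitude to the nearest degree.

From cos δ = sin φ₁ sin φ₂ + cos φ₁ cos φ₂ cos Δλ, the central angle is δ ≈ 1.008 rad (57.8°).
Interpolate at f = 1/3 with slerp weights a = sin((1−f)δ)/sin δ ≈ 0.736, b = sin(fδ)/sin δ ≈ 0.390.
p = a·p₁ + b·p₂ ≈ (-0.124, -0.184, -0.975); φ = arcsin(p_z) ≈ -77.19°, λ = atan2(p_y, p_x) ≈ -123.93°.

≈ (77°S, 124°W)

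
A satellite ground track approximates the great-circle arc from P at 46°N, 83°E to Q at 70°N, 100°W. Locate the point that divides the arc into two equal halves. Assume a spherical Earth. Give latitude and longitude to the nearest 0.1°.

≈ 78.0°N, 85.9°E

The haversine formula gives a central angle δ ≈ 1.117 rad (64.0°) between the endpoints.
Interpolate at f = 1/2 with slerp weights a = sin((1−f)δ)/sin δ ≈ 0.590, b = sin(fδ)/sin δ ≈ 0.590.
p = a·p₁ + b·p₂ ≈ (0.015, 0.208, 0.978); φ = arcsin(p_z) ≈ 77.97°, λ = atan2(p_y, p_x) ≈ 85.90°.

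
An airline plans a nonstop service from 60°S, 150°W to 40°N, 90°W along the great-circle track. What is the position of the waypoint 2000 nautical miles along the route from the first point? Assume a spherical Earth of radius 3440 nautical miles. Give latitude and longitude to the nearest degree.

Convert each endpoint to a unit vector on the sphere (x = cos φ cos λ, y = cos φ sin λ, z = sin φ).
The central angle between the endpoints is δ = arccos(p₁·p₂) ≈ 1.945 rad (111.4°). The total great-circle distance is δ·R ≈ 1.945 × 3440 ≈ 6689 nmi, so the target fraction is f = 2000/6689 ≈ 0.299.
Interpolate at f ≈ 0.299 with slerp weights a = sin((1−f)δ)/sin δ ≈ 1.051, b = sin(fδ)/sin δ ≈ 0.590.
p = a·p₁ + b·p₂ ≈ (-0.455, -0.715, -0.531); φ = arcsin(p_z) ≈ -32.08°, λ = atan2(p_y, p_x) ≈ -122.49°.

≈ 32°S, 122°W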